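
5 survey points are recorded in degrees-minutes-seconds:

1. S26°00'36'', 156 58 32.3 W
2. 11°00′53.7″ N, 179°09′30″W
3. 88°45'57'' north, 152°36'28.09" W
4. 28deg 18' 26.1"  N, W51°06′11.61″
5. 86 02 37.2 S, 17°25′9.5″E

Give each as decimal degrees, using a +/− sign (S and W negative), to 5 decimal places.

1. -26.01000, -156.97564
2. 11.01492, -179.15833
3. 88.76583, -152.60780
4. 28.30725, -51.10323
5. -86.04367, 17.41931

Point 1:
  Latitude: 0′ + 36″ = 0.60000′; 26 + 0.60000/60 = 26.010000
  hemisphere S, so the sign is −
  Lon: 156 + 58/60 + 32.3/3600 = 156.975639
  hemisphere W, so the sign is −
Point 2:
  Latitude: 11 + 0/60 + 53.7/3600 = 11.014917
  N → positive
  Longitude: 179 + 9/60 + 30/3600 = 179.158333
  hemisphere W, so the sign is −
Point 3:
  Latitude: 88 + 45/60 + 57/3600 = 88.765833
  N → positive
  Longitude: 152 + 36/60 + 28.09/3600 = 152.607803
  W → negative
Point 4:
  φ: 18′ + 26.1″ = 18.43500′; 28 + 18.43500/60 = 28.307250
  N ⇒ keep positive
  Longitude: 51 + 6/60 + 11.61/3600 = 51.103225
  hemisphere W, so the sign is −
Point 5:
  φ: 2′ + 37.2″ = 2.62000′; 86 + 2.62000/60 = 86.043667
  hemisphere S, so the sign is −
  λ: 17 + 25/60 + 9.5/3600 = 17.419306
  E ⇒ keep positive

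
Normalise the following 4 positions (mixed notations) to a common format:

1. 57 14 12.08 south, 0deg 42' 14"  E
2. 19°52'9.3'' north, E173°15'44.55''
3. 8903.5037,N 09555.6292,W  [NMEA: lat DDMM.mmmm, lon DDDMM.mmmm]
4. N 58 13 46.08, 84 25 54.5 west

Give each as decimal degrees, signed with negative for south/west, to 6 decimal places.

Point 1:
  Latitude: 57° + 14/60 + 12.08/3600 = 57 + 0.233333 + 0.003356 = 57.2366889
  hemisphere S, so the sign is −
  Longitude: 0 + 42/60 + 14/3600 = 0.7038889
  E → positive
Point 2:
  Lat: 52′ + 9.3″ = 52.15500′; 19 + 52.15500/60 = 19.8692500
  N ⇒ keep positive
  Lon: 173° + 15/60 + 44.55/3600 = 173 + 0.250000 + 0.012375 = 173.2623750
  E ⇒ keep positive
Point 3:
  φ: split at 2 digits → 89° and 3.5037′; 89 + 3.5037/60 = 89.0583950
  N ⇒ keep positive
  Longitude: split at 3 digits → 095° and 55.6292′; 95 + 55.6292/60 = 95.9271533
  hemisphere W, so the sign is −
Point 4:
  Latitude: 58 + 13/60 + 46.08/3600 = 58.2294667
  N → positive
  Longitude: 25′ + 54.5″ = 25.90833′; 84 + 25.90833/60 = 84.4318056
  hemisphere W, so the sign is −

1. -57.236689, 0.703889
2. 19.869250, 173.262375
3. 89.058395, -95.927153
4. 58.229467, -84.431806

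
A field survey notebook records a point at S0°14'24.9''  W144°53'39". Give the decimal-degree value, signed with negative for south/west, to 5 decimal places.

Latitude: 0° + 14/60 + 24.9/3600 = 0 + 0.233333 + 0.006917 = 0.240250
S ⇒ negate
λ: 53′ + 39″ = 53.65000′; 144 + 53.65000/60 = 144.894167
W → negative

-0.24025, -144.89417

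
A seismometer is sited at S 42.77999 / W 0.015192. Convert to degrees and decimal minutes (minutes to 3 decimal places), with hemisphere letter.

42° 46.799′ S, 0° 0.912′ W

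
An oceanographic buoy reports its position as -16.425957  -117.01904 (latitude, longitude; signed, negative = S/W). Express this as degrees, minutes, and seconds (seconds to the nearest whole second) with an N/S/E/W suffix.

16°25′33″ S, 117°01′9″ W

Latitude is negative → S; |value| = 16.425957
Lat: whole degrees 16; 25.55742′ → 25′ and 33.45″
Longitude is negative → W; |value| = 117.019040
λ: 0.019040 × 60 = 1.14240′ → 1′, remainder × 60 = 8.54″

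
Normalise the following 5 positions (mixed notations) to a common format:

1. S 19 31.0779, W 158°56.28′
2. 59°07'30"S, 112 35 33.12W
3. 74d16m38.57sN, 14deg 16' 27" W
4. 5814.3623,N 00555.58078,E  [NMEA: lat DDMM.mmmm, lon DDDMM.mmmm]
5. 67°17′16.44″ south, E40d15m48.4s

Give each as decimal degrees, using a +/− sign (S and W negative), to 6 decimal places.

1. -19.517965, -158.938000
2. -59.125000, -112.592533
3. 74.277381, -14.274167
4. 58.239372, 5.926346
5. -67.287900, 40.263444

Point 1:
  φ: 31.0779′ = 0.517965°; total 19.5179650
  S → negative
  Longitude: 56.28′ = 0.938000°; total 158.9380000
  hemisphere W, so the sign is −
Point 2:
  Latitude: 7′ + 30″ = 7.50000′; 59 + 7.50000/60 = 59.1250000
  S → negative
  λ: 35′ + 33.12″ = 35.55200′; 112 + 35.55200/60 = 112.5925333
  W ⇒ negate
Point 3:
  φ: 74 + 16/60 + 38.57/3600 = 74.2773806
  N → positive
  Longitude: 14° + 16/60 + 27/3600 = 14 + 0.266667 + 0.007500 = 14.2741667
  hemisphere W, so the sign is −
Point 4:
  Lat: degrees = first 2 digits = 58, minutes = 14.3623; 58 + 14.3623/60 = 58.2393717
  N ⇒ keep positive
  λ: degrees = first 3 digits = 5, minutes = 55.58078; 5 + 55.58078/60 = 5.9263463
  E → positive
Point 5:
  φ: 67 + 17/60 + 16.44/3600 = 67.2879000
  S → negative
  Lon: 15′ + 48.4″ = 15.80667′; 40 + 15.80667/60 = 40.2634444
  E ⇒ keep positive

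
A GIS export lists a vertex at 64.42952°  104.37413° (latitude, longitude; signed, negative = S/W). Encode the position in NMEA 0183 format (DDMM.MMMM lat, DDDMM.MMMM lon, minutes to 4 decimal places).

6425.7712,N / 10422.4478,E

Latitude: minutes = (64.429520 − 64) × 60 = 25.771200
Longitude: fractional part 0.374130 → 22.447800 minutes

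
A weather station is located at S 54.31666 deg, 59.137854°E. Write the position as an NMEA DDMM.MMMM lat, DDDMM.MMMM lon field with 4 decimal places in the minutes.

Latitude: minutes = (54.316660 − 54) × 60 = 18.999600
Lon: fractional part 0.137854 → 8.271240 minutes

5418.9996,S / 05908.2712,E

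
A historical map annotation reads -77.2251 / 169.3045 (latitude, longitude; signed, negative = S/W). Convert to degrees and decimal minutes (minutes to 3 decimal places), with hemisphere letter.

Latitude is negative → S; |value| = 77.225100
Latitude: fractional part 0.225100 → 13.50600 minutes
Longitude: fractional part 0.304500 → 18.27000 minutes

77° 13.506′ S, 169° 18.270′ E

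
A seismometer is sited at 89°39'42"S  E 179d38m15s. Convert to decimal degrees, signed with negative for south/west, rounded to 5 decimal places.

φ: 89° + 39/60 + 42/3600 = 89 + 0.650000 + 0.011667 = 89.661667
hemisphere S, so the sign is −
Longitude: 179 + 38/60 + 15/3600 = 179.637500
E ⇒ keep positive

-89.66167, 179.63750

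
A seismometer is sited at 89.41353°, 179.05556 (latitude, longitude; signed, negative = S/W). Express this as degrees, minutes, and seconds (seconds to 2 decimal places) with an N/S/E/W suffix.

φ: 0.413530° → 24.81180′; 0.81180 × 60 = 48.7080″
λ: whole degrees 179; 3.33360′ → 3′ and 20.0160″

89°24′48.71″ N, 179°03′20.02″ E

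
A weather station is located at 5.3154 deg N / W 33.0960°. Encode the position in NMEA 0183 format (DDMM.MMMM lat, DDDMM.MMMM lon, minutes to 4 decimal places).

0518.9240,N / 03305.7600,W

Latitude: 5° + 0.315400 × 60 = 5° 18.924000′
λ: 33° + 0.096000 × 60 = 33° 5.760000′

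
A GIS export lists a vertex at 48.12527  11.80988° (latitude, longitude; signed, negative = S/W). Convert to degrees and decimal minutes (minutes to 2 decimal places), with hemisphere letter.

Latitude: fractional part 0.125270 → 7.5162 minutes
Longitude: fractional part 0.809880 → 48.5928 minutes

48° 7.52′ N, 11° 48.59′ E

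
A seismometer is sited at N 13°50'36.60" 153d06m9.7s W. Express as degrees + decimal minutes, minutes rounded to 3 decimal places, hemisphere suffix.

13° 50.610′ N, 153° 6.162′ W

Latitude: 50 + 36.6/60 = 50.61000′
Longitude: seconds/60 = 0.16167; minutes = 6 + 0.16167 = 6.16167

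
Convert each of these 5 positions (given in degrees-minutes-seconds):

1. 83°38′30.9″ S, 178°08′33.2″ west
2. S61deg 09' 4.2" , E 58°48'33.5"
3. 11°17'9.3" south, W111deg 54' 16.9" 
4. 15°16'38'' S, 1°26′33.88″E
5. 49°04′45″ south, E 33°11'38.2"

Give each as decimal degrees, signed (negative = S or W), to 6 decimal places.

1. -83.641917, -178.142556
2. -61.151167, 58.809306
3. -11.285917, -111.904694
4. -15.277222, 1.442744
5. -49.079167, 33.193944

Point 1:
  Latitude: 83° + 38/60 + 30.9/3600 = 83 + 0.633333 + 0.008583 = 83.6419167
  hemisphere S, so the sign is −
  Lon: 178 + 8/60 + 33.2/3600 = 178.1425556
  W → negative
Point 2:
  Lat: 61° + 9/60 + 4.2/3600 = 61 + 0.150000 + 0.001167 = 61.1511667
  S → negative
  Lon: 48′ + 33.5″ = 48.55833′; 58 + 48.55833/60 = 58.8093056
  E → positive
Point 3:
  φ: 17′ + 9.3″ = 17.15500′; 11 + 17.15500/60 = 11.2859167
  hemisphere S, so the sign is −
  Longitude: 111° + 54/60 + 16.9/3600 = 111 + 0.900000 + 0.004694 = 111.9046944
  W → negative
Point 4:
  Latitude: 15 + 16/60 + 38/3600 = 15.2772222
  S ⇒ negate
  Lon: 1° + 26/60 + 33.88/3600 = 1 + 0.433333 + 0.009411 = 1.4427444
  E → positive
Point 5:
  Latitude: 4′ + 45″ = 4.75000′; 49 + 4.75000/60 = 49.0791667
  S ⇒ negate
  Longitude: 33 + 11/60 + 38.2/3600 = 33.1939444
  E ⇒ keep positive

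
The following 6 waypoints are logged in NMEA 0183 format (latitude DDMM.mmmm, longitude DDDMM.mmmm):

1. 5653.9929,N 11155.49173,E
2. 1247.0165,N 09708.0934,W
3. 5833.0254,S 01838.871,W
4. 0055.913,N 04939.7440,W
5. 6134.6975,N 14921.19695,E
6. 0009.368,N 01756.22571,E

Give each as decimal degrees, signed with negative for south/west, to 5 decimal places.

Point 1:
  Lat: split at 2 digits → 56° and 53.9929′; 56 + 53.9929/60 = 56.899882
  N ⇒ keep positive
  Longitude: degrees = first 3 digits = 111, minutes = 55.49173; 111 + 55.49173/60 = 111.924862
  E ⇒ keep positive
Point 2:
  φ: degrees = first 2 digits = 12, minutes = 47.0165; 12 + 47.0165/60 = 12.783608
  N ⇒ keep positive
  λ: degrees = first 3 digits = 97, minutes = 8.0934; 97 + 8.0934/60 = 97.134890
  W ⇒ negate
Point 3:
  Latitude: degrees = first 2 digits = 58, minutes = 33.0254; 58 + 33.0254/60 = 58.550423
  S → negative
  Lon: split at 3 digits → 018° and 38.871′; 18 + 38.871/60 = 18.647850
  hemisphere W, so the sign is −
Point 4:
  Latitude: split at 2 digits → 00° and 55.913′; 0 + 55.913/60 = 0.931883
  N → positive
  Lon: degrees = first 3 digits = 49, minutes = 39.744; 49 + 39.744/60 = 49.662400
  W ⇒ negate
Point 5:
  φ: degrees = first 2 digits = 61, minutes = 34.6975; 61 + 34.6975/60 = 61.578292
  N ⇒ keep positive
  Lon: split at 3 digits → 149° and 21.19695′; 149 + 21.19695/60 = 149.353283
  E → positive
Point 6:
  Lat: split at 2 digits → 00° and 9.368′; 0 + 9.368/60 = 0.156133
  N ⇒ keep positive
  Longitude: degrees = first 3 digits = 17, minutes = 56.22571; 17 + 56.22571/60 = 17.937095
  E → positive

1. 56.89988, 111.92486
2. 12.78361, -97.13489
3. -58.55042, -18.64785
4. 0.93188, -49.66240
5. 61.57829, 149.35328
6. 0.15613, 17.93710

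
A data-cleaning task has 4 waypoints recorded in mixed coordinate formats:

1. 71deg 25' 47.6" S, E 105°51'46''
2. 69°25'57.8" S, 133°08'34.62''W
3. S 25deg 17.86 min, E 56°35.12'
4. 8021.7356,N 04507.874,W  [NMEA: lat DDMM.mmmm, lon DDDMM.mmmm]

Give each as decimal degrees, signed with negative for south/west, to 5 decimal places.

1. -71.42989, 105.86278
2. -69.43272, -133.14295
3. -25.29767, 56.58533
4. 80.36226, -45.13123

Point 1:
  Latitude: 71° + 25/60 + 47.6/3600 = 71 + 0.416667 + 0.013222 = 71.429889
  hemisphere S, so the sign is −
  Lon: 105 + 51/60 + 46/3600 = 105.862778
  E → positive
Point 2:
  φ: 25′ + 57.8″ = 25.96333′; 69 + 25.96333/60 = 69.432722
  S → negative
  λ: 133 + 8/60 + 34.62/3600 = 133.142950
  hemisphere W, so the sign is −
Point 3:
  Lat: 17.86′ = 0.297667°; total 25.297667
  S → negative
  Lon: 35.12′ = 0.585333°; total 56.585333
  E → positive
Point 4:
  φ: degrees = first 2 digits = 80, minutes = 21.7356; 80 + 21.7356/60 = 80.362260
  N ⇒ keep positive
  Longitude: split at 3 digits → 045° and 7.874′; 45 + 7.874/60 = 45.131233
  W → negative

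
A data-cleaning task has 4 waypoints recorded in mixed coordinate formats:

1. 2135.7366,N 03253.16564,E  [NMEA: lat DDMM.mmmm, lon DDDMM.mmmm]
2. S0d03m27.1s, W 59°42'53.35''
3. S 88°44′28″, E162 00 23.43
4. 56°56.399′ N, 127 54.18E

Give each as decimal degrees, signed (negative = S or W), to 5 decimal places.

1. 21.59561, 32.88609
2. -0.05753, -59.71482
3. -88.74111, 162.00651
4. 56.93998, 127.90300

Point 1:
  Lat: degrees = first 2 digits = 21, minutes = 35.7366; 21 + 35.7366/60 = 21.595610
  N → positive
  λ: degrees = first 3 digits = 32, minutes = 53.16564; 32 + 53.16564/60 = 32.886094
  E ⇒ keep positive
Point 2:
  Lat: 3′ + 27.1″ = 3.45167′; 0 + 3.45167/60 = 0.057528
  S → negative
  Lon: 59 + 42/60 + 53.35/3600 = 59.714819
  W → negative
Point 3:
  Latitude: 88° + 44/60 + 28/3600 = 88 + 0.733333 + 0.007778 = 88.741111
  hemisphere S, so the sign is −
  λ: 0′ + 23.43″ = 0.39050′; 162 + 0.39050/60 = 162.006508
  E → positive
Point 4:
  φ: 56 + 56.399/60 = 56.939983
  N ⇒ keep positive
  Lon: 127 + 54.18/60 = 127.903000
  E ⇒ keep positive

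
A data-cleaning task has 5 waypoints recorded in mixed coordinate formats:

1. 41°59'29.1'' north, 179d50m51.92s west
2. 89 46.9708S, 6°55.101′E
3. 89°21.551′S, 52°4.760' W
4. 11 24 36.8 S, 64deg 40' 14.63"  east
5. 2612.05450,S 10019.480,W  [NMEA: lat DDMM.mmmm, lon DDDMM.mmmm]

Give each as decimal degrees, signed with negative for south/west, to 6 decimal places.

Point 1:
  Lat: 41 + 59/60 + 29.1/3600 = 41.9914167
  N → positive
  Lon: 50′ + 51.92″ = 50.86533′; 179 + 50.86533/60 = 179.8477556
  W → negative
Point 2:
  Latitude: 46.9708′ = 0.782847°; total 89.7828467
  S → negative
  Longitude: 55.101′ = 0.918350°; total 6.9183500
  E → positive
Point 3:
  Latitude: 21.551′ = 0.359183°; total 89.3591833
  S ⇒ negate
  Longitude: 52 + 4.76/60 = 52.0793333
  W → negative
Point 4:
  φ: 11 + 24/60 + 36.8/3600 = 11.4102222
  S → negative
  λ: 64° + 40/60 + 14.63/3600 = 64 + 0.666667 + 0.004064 = 64.6707306
  E → positive
Point 5:
  Latitude: degrees = first 2 digits = 26, minutes = 12.0545; 26 + 12.0545/60 = 26.2009083
  hemisphere S, so the sign is −
  Lon: split at 3 digits → 100° and 19.48′; 100 + 19.48/60 = 100.3246667
  hemisphere W, so the sign is −

1. 41.991417, -179.847756
2. -89.782847, 6.918350
3. -89.359183, -52.079333
4. -11.410222, 64.670731
5. -26.200908, -100.324667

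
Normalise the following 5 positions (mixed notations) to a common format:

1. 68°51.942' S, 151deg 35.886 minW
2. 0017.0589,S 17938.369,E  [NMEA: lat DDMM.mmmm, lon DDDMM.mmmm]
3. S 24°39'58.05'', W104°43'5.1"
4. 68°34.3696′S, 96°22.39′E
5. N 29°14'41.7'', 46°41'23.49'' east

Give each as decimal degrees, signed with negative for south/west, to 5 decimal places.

1. -68.86570, -151.59810
2. -0.28432, 179.63948
3. -24.66613, -104.71808
4. -68.57283, 96.37317
5. 29.24492, 46.68986

Point 1:
  Lat: 51.942′ = 0.865700°; total 68.865700
  S ⇒ negate
  Lon: 151 + 35.886/60 = 151.598100
  hemisphere W, so the sign is −
Point 2:
  Latitude: split at 2 digits → 00° and 17.0589′; 0 + 17.0589/60 = 0.284315
  hemisphere S, so the sign is −
  Lon: split at 3 digits → 179° and 38.369′; 179 + 38.369/60 = 179.639483
  E ⇒ keep positive
Point 3:
  Latitude: 24 + 39/60 + 58.05/3600 = 24.666125
  S ⇒ negate
  λ: 43′ + 5.1″ = 43.08500′; 104 + 43.08500/60 = 104.718083
  hemisphere W, so the sign is −
Point 4:
  Latitude: 68 + 34.3696/60 = 68.572827
  S → negative
  Longitude: 22.39′ = 0.373167°; total 96.373167
  E → positive
Point 5:
  φ: 29° + 14/60 + 41.7/3600 = 29 + 0.233333 + 0.011583 = 29.244917
  N ⇒ keep positive
  Lon: 46 + 41/60 + 23.49/3600 = 46.689858
  E → positive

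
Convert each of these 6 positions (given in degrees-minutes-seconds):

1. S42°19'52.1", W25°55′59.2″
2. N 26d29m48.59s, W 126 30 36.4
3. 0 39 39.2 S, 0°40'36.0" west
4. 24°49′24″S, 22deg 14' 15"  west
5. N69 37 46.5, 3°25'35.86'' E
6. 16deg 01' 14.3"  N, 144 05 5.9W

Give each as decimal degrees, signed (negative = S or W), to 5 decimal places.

1. -42.33114, -25.93311
2. 26.49683, -126.51011
3. -0.66089, -0.67667
4. -24.82333, -22.23750
5. 69.62958, 3.42663
6. 16.02064, -144.08497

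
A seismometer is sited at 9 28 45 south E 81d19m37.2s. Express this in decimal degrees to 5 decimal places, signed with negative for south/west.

Latitude: 28′ + 45″ = 28.75000′; 9 + 28.75000/60 = 9.479167
S ⇒ negate
Longitude: 81 + 19/60 + 37.2/3600 = 81.327000
E → positive

-9.47917, 81.32700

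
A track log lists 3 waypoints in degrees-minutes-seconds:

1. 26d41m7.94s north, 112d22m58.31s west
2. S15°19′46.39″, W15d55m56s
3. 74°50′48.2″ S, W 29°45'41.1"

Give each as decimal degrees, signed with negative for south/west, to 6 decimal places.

Point 1:
  φ: 26° + 41/60 + 7.94/3600 = 26 + 0.683333 + 0.002206 = 26.6855389
  N ⇒ keep positive
  λ: 112° + 22/60 + 58.31/3600 = 112 + 0.366667 + 0.016197 = 112.3828639
  W → negative
Point 2:
  φ: 19′ + 46.39″ = 19.77317′; 15 + 19.77317/60 = 15.3295528
  hemisphere S, so the sign is −
  Lon: 15° + 55/60 + 56/3600 = 15 + 0.916667 + 0.015556 = 15.9322222
  W ⇒ negate
Point 3:
  Lat: 74 + 50/60 + 48.2/3600 = 74.8467222
  S ⇒ negate
  Lon: 29° + 45/60 + 41.1/3600 = 29 + 0.750000 + 0.011417 = 29.7614167
  W ⇒ negate

1. 26.685539, -112.382864
2. -15.329553, -15.932222
3. -74.846722, -29.761417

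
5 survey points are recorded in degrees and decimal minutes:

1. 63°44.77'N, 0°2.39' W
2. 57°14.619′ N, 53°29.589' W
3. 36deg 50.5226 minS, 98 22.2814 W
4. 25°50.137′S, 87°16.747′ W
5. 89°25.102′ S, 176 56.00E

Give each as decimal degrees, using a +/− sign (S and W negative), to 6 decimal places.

1. 63.746167, -0.039833
2. 57.243650, -53.493150
3. -36.842043, -98.371357
4. -25.835617, -87.279117
5. -89.418367, 176.933333

Point 1:
  Latitude: 63 + 44.77/60 = 63.7461667
  N ⇒ keep positive
  λ: 2.39′ = 0.039833°; total 0.0398333
  hemisphere W, so the sign is −
Point 2:
  Lat: 57 + 14.619/60 = 57.2436500
  N ⇒ keep positive
  λ: 29.589′ = 0.493150°; total 53.4931500
  W ⇒ negate
Point 3:
  φ: 36 + 50.5226/60 = 36.8420433
  S ⇒ negate
  λ: 98 + 22.2814/60 = 98.3713567
  hemisphere W, so the sign is −
Point 4:
  Lat: 50.137′ = 0.835617°; total 25.8356167
  S → negative
  Lon: 87 + 16.747/60 = 87.2791167
  W ⇒ negate
Point 5:
  φ: 25.102′ = 0.418367°; total 89.4183667
  S → negative
  Lon: 56′ = 0.933333°; total 176.9333333
  E → positive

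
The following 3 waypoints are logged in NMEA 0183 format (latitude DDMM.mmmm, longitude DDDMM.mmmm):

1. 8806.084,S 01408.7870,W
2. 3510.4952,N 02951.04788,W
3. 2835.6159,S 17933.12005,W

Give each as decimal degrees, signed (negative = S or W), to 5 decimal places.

1. -88.10140, -14.14645
2. 35.17492, -29.85080
3. -28.59360, -179.55200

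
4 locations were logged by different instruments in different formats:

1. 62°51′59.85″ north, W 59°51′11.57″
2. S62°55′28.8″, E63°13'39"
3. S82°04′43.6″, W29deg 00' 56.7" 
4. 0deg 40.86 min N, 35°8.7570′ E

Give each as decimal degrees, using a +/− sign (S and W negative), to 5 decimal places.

1. 62.86663, -59.85321
2. -62.92467, 63.22750
3. -82.07878, -29.01575
4. 0.68100, 35.14595

Point 1:
  φ: 62° + 51/60 + 59.85/3600 = 62 + 0.850000 + 0.016625 = 62.866625
  N ⇒ keep positive
  Longitude: 59 + 51/60 + 11.57/3600 = 59.853214
  hemisphere W, so the sign is −
Point 2:
  φ: 62° + 55/60 + 28.8/3600 = 62 + 0.916667 + 0.008000 = 62.924667
  hemisphere S, so the sign is −
  Lon: 63 + 13/60 + 39/3600 = 63.227500
  E ⇒ keep positive
Point 3:
  Lat: 82 + 4/60 + 43.6/3600 = 82.078778
  hemisphere S, so the sign is −
  Longitude: 29° + 0/60 + 56.7/3600 = 29 + 0.000000 + 0.015750 = 29.015750
  W ⇒ negate
Point 4:
  Lat: 40.86′ = 0.681000°; total 0.681000
  N ⇒ keep positive
  λ: 8.757′ = 0.145950°; total 35.145950
  E → positive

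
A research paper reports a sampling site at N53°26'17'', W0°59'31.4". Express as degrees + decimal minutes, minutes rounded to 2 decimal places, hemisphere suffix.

φ: 26 + 17/60 = 26.2833′
Lon: 59 + 31.4/60 = 59.5233′

53° 26.28′ N, 0° 59.52′ W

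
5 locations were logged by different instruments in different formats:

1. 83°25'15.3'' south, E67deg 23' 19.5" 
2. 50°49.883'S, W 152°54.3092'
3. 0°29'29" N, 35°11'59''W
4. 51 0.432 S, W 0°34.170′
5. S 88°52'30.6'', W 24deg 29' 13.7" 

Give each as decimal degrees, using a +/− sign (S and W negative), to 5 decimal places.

1. -83.42092, 67.38875
2. -50.83138, -152.90515
3. 0.49139, -35.19972
4. -51.00720, -0.56950
5. -88.87517, -24.48714

Point 1:
  Latitude: 83 + 25/60 + 15.3/3600 = 83.420917
  S → negative
  λ: 67° + 23/60 + 19.5/3600 = 67 + 0.383333 + 0.005417 = 67.388750
  E → positive
Point 2:
  Lat: 50 + 49.883/60 = 50.831383
  S ⇒ negate
  λ: 152 + 54.3092/60 = 152.905153
  W ⇒ negate
Point 3:
  φ: 0° + 29/60 + 29/3600 = 0 + 0.483333 + 0.008056 = 0.491389
  N ⇒ keep positive
  λ: 35° + 11/60 + 59/3600 = 35 + 0.183333 + 0.016389 = 35.199722
  W ⇒ negate
Point 4:
  Lat: 51 + 0.432/60 = 51.007200
  S → negative
  Lon: 0 + 34.17/60 = 0.569500
  W → negative
Point 5:
  Latitude: 88 + 52/60 + 30.6/3600 = 88.875167
  S ⇒ negate
  Longitude: 24° + 29/60 + 13.7/3600 = 24 + 0.483333 + 0.003806 = 24.487139
  W → negative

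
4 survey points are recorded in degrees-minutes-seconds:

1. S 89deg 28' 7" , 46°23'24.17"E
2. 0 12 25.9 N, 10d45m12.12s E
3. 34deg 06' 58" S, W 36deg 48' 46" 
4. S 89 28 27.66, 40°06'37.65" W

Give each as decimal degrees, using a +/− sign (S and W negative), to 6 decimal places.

Point 1:
  Lat: 28′ + 7″ = 28.11667′; 89 + 28.11667/60 = 89.4686111
  S → negative
  Lon: 46 + 23/60 + 24.17/3600 = 46.3900472
  E → positive
Point 2:
  Lat: 0° + 12/60 + 25.9/3600 = 0 + 0.200000 + 0.007194 = 0.2071944
  N → positive
  Longitude: 45′ + 12.12″ = 45.20200′; 10 + 45.20200/60 = 10.7533667
  E → positive
Point 3:
  Lat: 34° + 6/60 + 58/3600 = 34 + 0.100000 + 0.016111 = 34.1161111
  hemisphere S, so the sign is −
  Longitude: 36° + 48/60 + 46/3600 = 36 + 0.800000 + 0.012778 = 36.8127778
  W → negative
Point 4:
  φ: 28′ + 27.66″ = 28.46100′; 89 + 28.46100/60 = 89.4743500
  S → negative
  λ: 40° + 6/60 + 37.65/3600 = 40 + 0.100000 + 0.010458 = 40.1104583
  W ⇒ negate

1. -89.468611, 46.390047
2. 0.207194, 10.753367
3. -34.116111, -36.812778
4. -89.474350, -40.110458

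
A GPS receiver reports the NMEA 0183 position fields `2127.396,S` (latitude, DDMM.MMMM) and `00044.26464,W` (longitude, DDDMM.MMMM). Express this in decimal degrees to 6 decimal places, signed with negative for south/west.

-21.456600, -0.737744

Lat: degrees = first 2 digits = 21, minutes = 27.396; 21 + 27.396/60 = 21.4566000
S → negative
Lon: split at 3 digits → 000° and 44.26464′; 0 + 44.26464/60 = 0.7377440
W ⇒ negate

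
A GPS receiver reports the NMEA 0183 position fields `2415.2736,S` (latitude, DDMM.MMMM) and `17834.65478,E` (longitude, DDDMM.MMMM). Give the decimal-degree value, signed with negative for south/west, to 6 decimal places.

-24.254560, 178.577580

Lat: degrees = first 2 digits = 24, minutes = 15.2736; 24 + 15.2736/60 = 24.2545600
S ⇒ negate
Lon: degrees = first 3 digits = 178, minutes = 34.65478; 178 + 34.65478/60 = 178.5775797
E ⇒ keep positive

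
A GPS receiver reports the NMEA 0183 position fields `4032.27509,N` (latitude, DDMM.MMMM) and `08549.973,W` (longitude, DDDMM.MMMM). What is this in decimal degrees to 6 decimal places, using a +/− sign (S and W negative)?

40.537918, -85.832883

Latitude: split at 2 digits → 40° and 32.27509′; 40 + 32.27509/60 = 40.5379182
N → positive
λ: degrees = first 3 digits = 85, minutes = 49.973; 85 + 49.973/60 = 85.8328833
W ⇒ negate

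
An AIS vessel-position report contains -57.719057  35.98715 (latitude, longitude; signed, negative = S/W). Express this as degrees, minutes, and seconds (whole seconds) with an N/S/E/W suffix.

57°43′9″ S, 35°59′14″ E

Latitude is negative → S; |value| = 57.719057
Latitude: 0.719057° → 43.14342′; 0.14342 × 60 = 8.61″
λ: 0.987150 × 60 = 59.22900′ → 59′, remainder × 60 = 13.74″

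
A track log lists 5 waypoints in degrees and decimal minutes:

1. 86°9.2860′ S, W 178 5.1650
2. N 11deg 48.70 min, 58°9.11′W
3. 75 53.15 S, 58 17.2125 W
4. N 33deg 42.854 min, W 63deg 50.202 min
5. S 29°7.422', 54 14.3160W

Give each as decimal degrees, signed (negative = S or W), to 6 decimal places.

Point 1:
  Lat: 9.286′ = 0.154767°; total 86.1547667
  hemisphere S, so the sign is −
  Lon: 178 + 5.165/60 = 178.0860833
  W ⇒ negate
Point 2:
  Lat: 48.7′ = 0.811667°; total 11.8116667
  N ⇒ keep positive
  Longitude: 9.11′ = 0.151833°; total 58.1518333
  W → negative
Point 3:
  Lat: 53.15′ = 0.885833°; total 75.8858333
  S → negative
  λ: 58 + 17.2125/60 = 58.2868750
  W ⇒ negate
Point 4:
  Lat: 33 + 42.854/60 = 33.7142333
  N ⇒ keep positive
  λ: 63 + 50.202/60 = 63.8367000
  W ⇒ negate
Point 5:
  φ: 7.422′ = 0.123700°; total 29.1237000
  S → negative
  Lon: 54 + 14.316/60 = 54.2386000
  W ⇒ negate

1. -86.154767, -178.086083
2. 11.811667, -58.151833
3. -75.885833, -58.286875
4. 33.714233, -63.836700
5. -29.123700, -54.238600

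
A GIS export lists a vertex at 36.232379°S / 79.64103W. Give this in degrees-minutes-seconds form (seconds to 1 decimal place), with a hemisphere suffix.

Latitude: whole degrees 36; 13.94274′ → 13′ and 56.564″
λ: 0.641030 × 60 = 38.46180′ → 38′, remainder × 60 = 27.708″

36°13′56.6″ S, 79°38′27.7″ W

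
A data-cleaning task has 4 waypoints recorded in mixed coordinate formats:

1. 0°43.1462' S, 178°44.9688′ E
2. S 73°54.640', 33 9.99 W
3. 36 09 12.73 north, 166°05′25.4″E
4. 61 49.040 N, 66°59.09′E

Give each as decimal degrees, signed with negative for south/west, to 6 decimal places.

Point 1:
  Latitude: 43.1462′ = 0.719103°; total 0.7191033
  S ⇒ negate
  λ: 178 + 44.9688/60 = 178.7494800
  E → positive
Point 2:
  Lat: 73 + 54.64/60 = 73.9106667
  hemisphere S, so the sign is −
  λ: 9.99′ = 0.166500°; total 33.1665000
  hemisphere W, so the sign is −
Point 3:
  Lat: 36° + 9/60 + 12.73/3600 = 36 + 0.150000 + 0.003536 = 36.1535361
  N ⇒ keep positive
  Lon: 5′ + 25.4″ = 5.42333′; 166 + 5.42333/60 = 166.0903889
  E ⇒ keep positive
Point 4:
  φ: 61 + 49.04/60 = 61.8173333
  N → positive
  Lon: 59.09′ = 0.984833°; total 66.9848333
  E ⇒ keep positive

1. -0.719103, 178.749480
2. -73.910667, -33.166500
3. 36.153536, 166.090389
4. 61.817333, 66.984833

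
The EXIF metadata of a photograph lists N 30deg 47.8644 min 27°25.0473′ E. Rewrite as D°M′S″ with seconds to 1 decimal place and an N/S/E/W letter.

30°47′51.9″ N, 27°25′2.8″ E

φ: fractional minutes 0.86440 × 60 = 51.864″
λ: fractional minutes 0.04730 × 60 = 2.838″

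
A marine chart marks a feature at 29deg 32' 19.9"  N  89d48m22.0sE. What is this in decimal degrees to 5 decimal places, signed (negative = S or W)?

29.53886, 89.80611

φ: 29° + 32/60 + 19.9/3600 = 29 + 0.533333 + 0.005528 = 29.538861
N → positive
Longitude: 89° + 48/60 + 22/3600 = 89 + 0.800000 + 0.006111 = 89.806111
E ⇒ keep positive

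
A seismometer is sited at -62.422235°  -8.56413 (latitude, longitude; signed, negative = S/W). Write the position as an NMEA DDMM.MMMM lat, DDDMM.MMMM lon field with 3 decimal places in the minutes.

6225.334,S / 00833.848,W

Latitude is negative → S; |value| = 62.422235
Lat: fractional part 0.422235 → 25.33410 minutes
Longitude is negative → W; |value| = 8.564130
Lon: minutes = (8.564130 − 8) × 60 = 33.84780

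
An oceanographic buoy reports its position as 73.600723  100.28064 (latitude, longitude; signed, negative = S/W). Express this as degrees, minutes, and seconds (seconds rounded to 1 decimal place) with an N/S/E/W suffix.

φ: 0.600723 × 60 = 36.04338′ → 36′, remainder × 60 = 2.603″
Longitude: 0.280640 × 60 = 16.83840′ → 16′, remainder × 60 = 50.304″

73°36′2.6″ N, 100°16′50.3″ E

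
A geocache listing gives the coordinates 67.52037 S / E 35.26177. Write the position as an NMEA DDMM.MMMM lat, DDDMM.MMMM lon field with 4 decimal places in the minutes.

6731.2222,S / 03515.7062,E

φ: fractional part 0.520370 → 31.222200 minutes
Longitude: minutes = (35.261770 − 35) × 60 = 15.706200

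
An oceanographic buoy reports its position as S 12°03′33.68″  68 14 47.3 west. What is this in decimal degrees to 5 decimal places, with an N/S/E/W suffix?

12.05936° S, 68.24647° W

Lat: 12° + 3/60 + 33.68/3600 = 12 + 0.050000 + 0.009356 = 12.059356
Longitude: 68° + 14/60 + 47.3/3600 = 68 + 0.233333 + 0.013139 = 68.246472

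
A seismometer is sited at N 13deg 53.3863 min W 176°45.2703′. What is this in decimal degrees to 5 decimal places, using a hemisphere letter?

Latitude: 13 + 53.3863/60 = 13.889772
Lon: 176 + 45.2703/60 = 176.754505

13.88977° N, 176.75451° W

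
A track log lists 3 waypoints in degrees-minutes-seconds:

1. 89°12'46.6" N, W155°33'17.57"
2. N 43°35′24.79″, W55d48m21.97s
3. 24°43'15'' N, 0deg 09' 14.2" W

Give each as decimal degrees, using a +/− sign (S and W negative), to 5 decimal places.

1. 89.21294, -155.55488
2. 43.59022, -55.80610
3. 24.72083, -0.15394

Point 1:
  Latitude: 89 + 12/60 + 46.6/3600 = 89.212944
  N → positive
  λ: 155° + 33/60 + 17.57/3600 = 155 + 0.550000 + 0.004881 = 155.554881
  W ⇒ negate
Point 2:
  Lat: 43 + 35/60 + 24.79/3600 = 43.590219
  N ⇒ keep positive
  Longitude: 55 + 48/60 + 21.97/3600 = 55.806103
  W ⇒ negate
Point 3:
  Latitude: 24 + 43/60 + 15/3600 = 24.720833
  N → positive
  Lon: 9′ + 14.2″ = 9.23667′; 0 + 9.23667/60 = 0.153944
  W → negative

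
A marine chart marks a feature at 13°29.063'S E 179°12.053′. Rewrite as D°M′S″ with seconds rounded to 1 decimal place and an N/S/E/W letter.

Lat: fractional minutes 0.06300 × 60 = 3.780″
λ: fractional minutes 0.05300 × 60 = 3.180″

13°29′3.8″ S, 179°12′3.2″ E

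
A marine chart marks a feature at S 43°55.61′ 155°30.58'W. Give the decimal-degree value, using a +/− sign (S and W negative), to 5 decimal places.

Latitude: 55.61′ = 0.926833°; total 43.926833
hemisphere S, so the sign is −
Lon: 30.58′ = 0.509667°; total 155.509667
W ⇒ negate

-43.92683, -155.50967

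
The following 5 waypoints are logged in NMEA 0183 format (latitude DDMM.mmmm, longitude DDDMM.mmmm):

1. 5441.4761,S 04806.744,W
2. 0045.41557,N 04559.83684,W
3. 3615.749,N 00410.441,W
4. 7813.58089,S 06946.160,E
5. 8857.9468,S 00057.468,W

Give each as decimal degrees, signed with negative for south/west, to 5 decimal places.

1. -54.69127, -48.11240
2. 0.75693, -45.99728
3. 36.26248, -4.17402
4. -78.22635, 69.76933
5. -88.96578, -0.95780

Point 1:
  Latitude: degrees = first 2 digits = 54, minutes = 41.4761; 54 + 41.4761/60 = 54.691268
  hemisphere S, so the sign is −
  Longitude: degrees = first 3 digits = 48, minutes = 6.744; 48 + 6.744/60 = 48.112400
  W ⇒ negate
Point 2:
  Latitude: split at 2 digits → 00° and 45.41557′; 0 + 45.41557/60 = 0.756926
  N → positive
  λ: split at 3 digits → 045° and 59.83684′; 45 + 59.83684/60 = 45.997281
  hemisphere W, so the sign is −
Point 3:
  φ: split at 2 digits → 36° and 15.749′; 36 + 15.749/60 = 36.262483
  N → positive
  λ: split at 3 digits → 004° and 10.441′; 4 + 10.441/60 = 4.174017
  hemisphere W, so the sign is −
Point 4:
  Lat: split at 2 digits → 78° and 13.58089′; 78 + 13.58089/60 = 78.226348
  S → negative
  λ: degrees = first 3 digits = 69, minutes = 46.16; 69 + 46.16/60 = 69.769333
  E → positive
Point 5:
  φ: split at 2 digits → 88° and 57.9468′; 88 + 57.9468/60 = 88.965780
  hemisphere S, so the sign is −
  Longitude: split at 3 digits → 000° and 57.468′; 0 + 57.468/60 = 0.957800
  W ⇒ negate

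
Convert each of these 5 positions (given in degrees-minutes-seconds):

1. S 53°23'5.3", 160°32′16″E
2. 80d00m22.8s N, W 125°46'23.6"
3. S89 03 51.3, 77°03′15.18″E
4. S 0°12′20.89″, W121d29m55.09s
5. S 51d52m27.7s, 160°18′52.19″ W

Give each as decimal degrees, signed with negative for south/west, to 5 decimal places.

1. -53.38481, 160.53778
2. 80.00633, -125.77322
3. -89.06425, 77.05422
4. -0.20580, -121.49864
5. -51.87436, -160.31450

Point 1:
  Lat: 23′ + 5.3″ = 23.08833′; 53 + 23.08833/60 = 53.384806
  S ⇒ negate
  Lon: 32′ + 16″ = 32.26667′; 160 + 32.26667/60 = 160.537778
  E ⇒ keep positive
Point 2:
  Lat: 80° + 0/60 + 22.8/3600 = 80 + 0.000000 + 0.006333 = 80.006333
  N ⇒ keep positive
  Lon: 125° + 46/60 + 23.6/3600 = 125 + 0.766667 + 0.006556 = 125.773222
  W ⇒ negate
Point 3:
  Latitude: 3′ + 51.3″ = 3.85500′; 89 + 3.85500/60 = 89.064250
  S ⇒ negate
  Lon: 77 + 3/60 + 15.18/3600 = 77.054217
  E → positive
Point 4:
  Latitude: 0 + 12/60 + 20.89/3600 = 0.205803
  S → negative
  Lon: 29′ + 55.09″ = 29.91817′; 121 + 29.91817/60 = 121.498636
  W → negative
Point 5:
  φ: 52′ + 27.7″ = 52.46167′; 51 + 52.46167/60 = 51.874361
  S ⇒ negate
  λ: 18′ + 52.19″ = 18.86983′; 160 + 18.86983/60 = 160.314497
  W → negative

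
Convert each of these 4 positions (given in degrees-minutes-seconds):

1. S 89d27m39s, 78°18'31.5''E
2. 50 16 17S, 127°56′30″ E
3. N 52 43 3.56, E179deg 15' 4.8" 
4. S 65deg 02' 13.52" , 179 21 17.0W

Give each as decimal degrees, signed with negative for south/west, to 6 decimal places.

1. -89.460833, 78.308750
2. -50.271389, 127.941667
3. 52.717656, 179.251333
4. -65.037089, -179.354722

Point 1:
  Lat: 27′ + 39″ = 27.65000′; 89 + 27.65000/60 = 89.4608333
  S → negative
  Longitude: 18′ + 31.5″ = 18.52500′; 78 + 18.52500/60 = 78.3087500
  E ⇒ keep positive
Point 2:
  φ: 50 + 16/60 + 17/3600 = 50.2713889
  S → negative
  Lon: 127° + 56/60 + 30/3600 = 127 + 0.933333 + 0.008333 = 127.9416667
  E → positive
Point 3:
  Latitude: 43′ + 3.56″ = 43.05933′; 52 + 43.05933/60 = 52.7176556
  N → positive
  Lon: 179° + 15/60 + 4.8/3600 = 179 + 0.250000 + 0.001333 = 179.2513333
  E → positive
Point 4:
  Latitude: 2′ + 13.52″ = 2.22533′; 65 + 2.22533/60 = 65.0370889
  hemisphere S, so the sign is −
  λ: 179° + 21/60 + 17/3600 = 179 + 0.350000 + 0.004722 = 179.3547222
  W → negative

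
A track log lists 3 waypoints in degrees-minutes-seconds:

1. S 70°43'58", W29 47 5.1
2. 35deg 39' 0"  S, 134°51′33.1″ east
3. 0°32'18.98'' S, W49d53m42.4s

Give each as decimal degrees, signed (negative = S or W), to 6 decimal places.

1. -70.732778, -29.784750
2. -35.650000, 134.859194
3. -0.538606, -49.895111

Point 1:
  Lat: 70° + 43/60 + 58/3600 = 70 + 0.716667 + 0.016111 = 70.7327778
  hemisphere S, so the sign is −
  Lon: 47′ + 5.1″ = 47.08500′; 29 + 47.08500/60 = 29.7847500
  hemisphere W, so the sign is −
Point 2:
  Latitude: 35° + 39/60 + 0/3600 = 35 + 0.650000 + 0.000000 = 35.6500000
  S → negative
  λ: 51′ + 33.1″ = 51.55167′; 134 + 51.55167/60 = 134.8591944
  E → positive
Point 3:
  Lat: 32′ + 18.98″ = 32.31633′; 0 + 32.31633/60 = 0.5386056
  S ⇒ negate
  λ: 49 + 53/60 + 42.4/3600 = 49.8951111
  W ⇒ negate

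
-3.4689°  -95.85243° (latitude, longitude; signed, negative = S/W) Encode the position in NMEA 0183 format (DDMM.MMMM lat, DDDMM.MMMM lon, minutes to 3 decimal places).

Latitude is negative → S; |value| = 3.468900
Lat: 3° + 0.468900 × 60 = 3° 28.13400′
Longitude is negative → W; |value| = 95.852430
λ: fractional part 0.852430 → 51.14580 minutes

0328.134,S / 09551.146,W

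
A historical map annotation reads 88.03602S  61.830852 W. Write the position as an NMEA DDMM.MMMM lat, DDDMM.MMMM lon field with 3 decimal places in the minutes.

Lat: 88° + 0.036020 × 60 = 88° 2.16120′
Longitude: 61° + 0.830852 × 60 = 61° 49.85112′

8802.161,S / 06149.851,W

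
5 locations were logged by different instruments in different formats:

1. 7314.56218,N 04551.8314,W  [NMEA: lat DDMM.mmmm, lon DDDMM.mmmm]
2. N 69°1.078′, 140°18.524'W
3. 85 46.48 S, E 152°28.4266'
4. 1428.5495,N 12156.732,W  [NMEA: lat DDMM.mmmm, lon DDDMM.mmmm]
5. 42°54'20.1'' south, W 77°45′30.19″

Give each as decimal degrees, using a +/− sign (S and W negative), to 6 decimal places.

1. 73.242703, -45.863857
2. 69.017967, -140.308733
3. -85.774667, 152.473777
4. 14.475825, -121.945533
5. -42.905583, -77.758386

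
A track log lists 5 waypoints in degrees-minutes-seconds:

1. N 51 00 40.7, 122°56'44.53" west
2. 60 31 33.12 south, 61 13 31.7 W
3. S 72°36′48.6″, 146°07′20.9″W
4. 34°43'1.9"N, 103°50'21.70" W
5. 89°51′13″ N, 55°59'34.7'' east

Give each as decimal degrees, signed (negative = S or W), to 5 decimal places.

1. 51.01131, -122.94570
2. -60.52587, -61.22547
3. -72.61350, -146.12247
4. 34.71719, -103.83936
5. 89.85361, 55.99297

Point 1:
  Lat: 51 + 0/60 + 40.7/3600 = 51.011306
  N → positive
  Longitude: 122 + 56/60 + 44.53/3600 = 122.945703
  W → negative
Point 2:
  φ: 60 + 31/60 + 33.12/3600 = 60.525867
  S ⇒ negate
  λ: 61 + 13/60 + 31.7/3600 = 61.225472
  hemisphere W, so the sign is −
Point 3:
  Latitude: 36′ + 48.6″ = 36.81000′; 72 + 36.81000/60 = 72.613500
  hemisphere S, so the sign is −
  Lon: 7′ + 20.9″ = 7.34833′; 146 + 7.34833/60 = 146.122472
  W ⇒ negate
Point 4:
  Latitude: 34 + 43/60 + 1.9/3600 = 34.717194
  N → positive
  λ: 50′ + 21.7″ = 50.36167′; 103 + 50.36167/60 = 103.839361
  W → negative
Point 5:
  Latitude: 89 + 51/60 + 13/3600 = 89.853611
  N ⇒ keep positive
  Longitude: 55° + 59/60 + 34.7/3600 = 55 + 0.983333 + 0.009639 = 55.992972
  E → positive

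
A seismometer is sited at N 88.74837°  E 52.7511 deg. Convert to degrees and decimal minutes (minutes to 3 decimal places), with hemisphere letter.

Latitude: minutes = (88.748370 − 88) × 60 = 44.90220
λ: fractional part 0.751100 → 45.06600 minutes

88° 44.902′ N, 52° 45.066′ E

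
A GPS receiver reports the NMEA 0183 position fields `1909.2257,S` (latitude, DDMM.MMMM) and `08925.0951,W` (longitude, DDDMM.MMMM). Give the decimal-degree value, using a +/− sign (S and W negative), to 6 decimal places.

-19.153762, -89.418252

Latitude: split at 2 digits → 19° and 9.2257′; 19 + 9.2257/60 = 19.1537617
S → negative
Longitude: split at 3 digits → 089° and 25.0951′; 89 + 25.0951/60 = 89.4182517
W → negative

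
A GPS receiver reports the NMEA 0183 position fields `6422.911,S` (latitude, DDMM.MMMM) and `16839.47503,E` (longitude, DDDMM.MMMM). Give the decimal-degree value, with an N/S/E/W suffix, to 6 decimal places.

φ: split at 2 digits → 64° and 22.911′; 64 + 22.911/60 = 64.3818500
Longitude: degrees = first 3 digits = 168, minutes = 39.47503; 168 + 39.47503/60 = 168.6579172

64.381850° S, 168.657917° E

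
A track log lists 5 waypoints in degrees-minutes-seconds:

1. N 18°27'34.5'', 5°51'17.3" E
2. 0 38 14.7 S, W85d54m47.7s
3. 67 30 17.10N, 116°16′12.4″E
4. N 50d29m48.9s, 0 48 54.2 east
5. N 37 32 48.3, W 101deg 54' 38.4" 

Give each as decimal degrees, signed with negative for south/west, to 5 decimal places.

1. 18.45958, 5.85481
2. -0.63742, -85.91325
3. 67.50475, 116.27011
4. 50.49692, 0.81506
5. 37.54675, -101.91067

Point 1:
  Latitude: 18 + 27/60 + 34.5/3600 = 18.459583
  N ⇒ keep positive
  λ: 51′ + 17.3″ = 51.28833′; 5 + 51.28833/60 = 5.854806
  E → positive
Point 2:
  φ: 0 + 38/60 + 14.7/3600 = 0.637417
  hemisphere S, so the sign is −
  Longitude: 85° + 54/60 + 47.7/3600 = 85 + 0.900000 + 0.013250 = 85.913250
  W ⇒ negate
Point 3:
  Lat: 67° + 30/60 + 17.1/3600 = 67 + 0.500000 + 0.004750 = 67.504750
  N ⇒ keep positive
  λ: 116° + 16/60 + 12.4/3600 = 116 + 0.266667 + 0.003444 = 116.270111
  E ⇒ keep positive
Point 4:
  φ: 29′ + 48.9″ = 29.81500′; 50 + 29.81500/60 = 50.496917
  N ⇒ keep positive
  Lon: 0° + 48/60 + 54.2/3600 = 0 + 0.800000 + 0.015056 = 0.815056
  E ⇒ keep positive
Point 5:
  Latitude: 32′ + 48.3″ = 32.80500′; 37 + 32.80500/60 = 37.546750
  N → positive
  Lon: 54′ + 38.4″ = 54.64000′; 101 + 54.64000/60 = 101.910667
  W ⇒ negate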